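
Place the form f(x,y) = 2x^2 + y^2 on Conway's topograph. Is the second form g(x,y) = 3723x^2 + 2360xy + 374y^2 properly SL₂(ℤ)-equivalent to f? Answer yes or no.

D₁ = -8, D₂ = -8
f: flip: (2,0,1)→(1,0,2)
f: reduced (well bottom): (1,0,2) with a≤c, −a<b≤a
g: flip: (3723,2360,374)→(374,-2360,3723)
g: translate: b→-116 (≡-2360 mod 748), so (374,-2360,3723)→(374,-116,9)
g: flip: (374,-116,9)→(9,116,374)
g: translate: b→8 (≡116 mod 18), so (9,116,374)→(9,8,2)
g: flip: (9,8,2)→(2,-8,9)
g: translate: b→0 (≡-8 mod 4), so (2,-8,9)→(2,0,1)
g: flip: (2,0,1)→(1,0,2)
g: reduced (well bottom): (1,0,2) with a≤c, −a<b≤a
reduced forms (1, 0, 2) vs (1, 0, 2) ⇒ equivalent

yes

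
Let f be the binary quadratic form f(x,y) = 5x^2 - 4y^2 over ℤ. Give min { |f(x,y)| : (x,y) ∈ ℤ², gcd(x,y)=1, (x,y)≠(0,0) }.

descent: ρ → (-4,8,1)  [lands on river]
river: ρ → (1,8,-4)
closes: descent 1, river 2
min |a| on river = 1

1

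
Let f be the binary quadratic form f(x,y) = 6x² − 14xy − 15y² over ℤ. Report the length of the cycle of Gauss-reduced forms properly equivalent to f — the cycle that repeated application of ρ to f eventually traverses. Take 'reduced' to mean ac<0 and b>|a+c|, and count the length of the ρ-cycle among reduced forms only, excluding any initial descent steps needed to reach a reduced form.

D = 556, ⌊√D⌋ = 23
descent: ρ → (-15,14,6)  [lands on river]
river: ρ → (6,22,-3)
river: ρ → (-3,20,13)
river: ρ → (13,6,-10)
river: ρ → (-10,14,9)
river: ρ → (9,22,-2)
river: ρ → (-2,22,9)
river: ρ → (9,14,-10)
river: ρ → (-10,6,13)
river: ρ → (13,20,-3)
river: ρ → (-3,22,6)
river: ρ → (6,14,-15)
river: ρ → (-15,16,5)
river: ρ → (5,14,-18)
river: ρ → (-18,22,1)
river: ρ → (1,22,-18)
river: ρ → (-18,14,5)
river: ρ → (5,16,-15)
ρ-cycle length = 18 (tail of 1 descent step not counted)

18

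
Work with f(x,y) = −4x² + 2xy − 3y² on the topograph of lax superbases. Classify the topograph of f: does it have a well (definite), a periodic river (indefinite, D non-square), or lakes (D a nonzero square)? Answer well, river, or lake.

D = b²−4ac = 2² − 4·(-4)·(-3) = -44
D < 0 ⇒ definite ⇒ every region one sign ⇒ single well

well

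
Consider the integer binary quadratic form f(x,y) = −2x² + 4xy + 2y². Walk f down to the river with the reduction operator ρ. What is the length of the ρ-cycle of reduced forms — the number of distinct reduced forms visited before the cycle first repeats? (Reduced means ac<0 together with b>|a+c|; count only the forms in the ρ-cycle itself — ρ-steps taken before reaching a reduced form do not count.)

D = 32, ⌊√D⌋ = 5
river: ρ → (2,4,-2)
river: ρ → (-2,4,2)
ρ-cycle length = 2 (tail of 0 descent steps not counted)

2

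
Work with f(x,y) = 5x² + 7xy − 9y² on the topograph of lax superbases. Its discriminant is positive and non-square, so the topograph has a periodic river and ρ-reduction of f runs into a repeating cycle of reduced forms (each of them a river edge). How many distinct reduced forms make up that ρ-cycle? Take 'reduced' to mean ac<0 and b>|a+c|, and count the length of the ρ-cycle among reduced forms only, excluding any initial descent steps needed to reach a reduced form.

D = 229, ⌊√D⌋ = 15
river: ρ → (-9,11,3)
river: ρ → (3,13,-5)
river: ρ → (-5,7,9)
river: ρ → (9,11,-3)
river: ρ → (-3,13,5)
river: ρ → (5,7,-9)
ρ-cycle length = 6 (tail of 0 descent steps not counted)

6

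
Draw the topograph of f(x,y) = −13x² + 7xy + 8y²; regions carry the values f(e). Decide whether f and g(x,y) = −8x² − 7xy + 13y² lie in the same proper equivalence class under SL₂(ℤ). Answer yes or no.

D₁ = 465, D₂ = 465
river cycle of f (length 10): (8, 9, -12), (-12, 15, 5), (5, 15, -12), (-12, 9, 8), (8, 7, -13), (-13, 19, 2), (2, 21, -3), (-3, 21, 2), (2, 19, -13), (-13, 7, 8)
river cycle of g (length 10): (13, 7, -8), (-8, 9, 12), (12, 15, -5), (-5, 15, 12), (12, 9, -8), (-8, 7, 13), (13, 19, -2), (-2, 21, 3), (3, 21, -2), (-2, 19, 13)
cycles differ ⇒ inequivalent

no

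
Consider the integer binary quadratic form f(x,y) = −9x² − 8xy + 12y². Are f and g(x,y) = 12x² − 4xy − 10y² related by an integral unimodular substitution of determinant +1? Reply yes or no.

D₁ = 496, D₂ = 496
river cycle of f (length 16): (12, 8, -9), (-9, 10, 11), (11, 12, -8), (-8, 20, 3), (3, 22, -1), (-1, 22, 3), (3, 20, -8), (-8, 12, 11), (11, 10, -9), (-9, 8, 12), … (6 more)
river cycle of g (length 8): (-10, 4, 12), (12, 20, -2), (-2, 20, 12), (12, 4, -10), (-10, 16, 6), (6, 20, -4), (-4, 20, 6), (6, 16, -10)
cycles differ ⇒ inequivalent

no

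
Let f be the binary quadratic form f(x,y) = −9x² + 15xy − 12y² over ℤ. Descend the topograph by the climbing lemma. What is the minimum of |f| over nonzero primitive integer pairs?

translate: b→3 (≡-15 mod 18), so (9,-15,12)→(9,3,6)
flip: (9,3,6)→(6,-3,9)
reduced (well bottom): (6,-3,9) with a≤c, −a<b≤a
well minimum |f| = |-6| = 6 (negative-definite)

6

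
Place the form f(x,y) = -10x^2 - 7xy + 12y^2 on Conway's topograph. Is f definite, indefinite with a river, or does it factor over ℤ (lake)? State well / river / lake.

D = b²−4ac = (-7)² − 4·(-10)·12 = 529
D = 23² is a perfect square ⇒ form factors over ℤ ⇒ lakes

lake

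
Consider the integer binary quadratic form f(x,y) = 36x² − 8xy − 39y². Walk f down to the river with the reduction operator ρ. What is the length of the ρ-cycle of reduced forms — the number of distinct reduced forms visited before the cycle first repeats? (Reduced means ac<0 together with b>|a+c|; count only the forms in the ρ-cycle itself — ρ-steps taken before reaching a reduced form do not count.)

D = 5680, ⌊√D⌋ = 75
descent: ρ → (-39,8,36)  [lands on river]
river: ρ → (36,64,-11)
river: ρ → (-11,68,24)
river: ρ → (24,28,-51)
river: ρ → (-51,74,1)
river: ρ → (1,74,-51)
river: ρ → (-51,28,24)
river: ρ → (24,68,-11)
river: ρ → (-11,64,36)
river: ρ → (36,8,-39)
river: ρ → (-39,70,5)
river: ρ → (5,70,-39)
ρ-cycle length = 12 (tail of 1 descent step not counted)

12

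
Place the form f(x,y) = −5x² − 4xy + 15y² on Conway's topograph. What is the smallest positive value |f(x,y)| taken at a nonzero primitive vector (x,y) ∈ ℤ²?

descent: ρ → (15,4,-5)
descent: ρ → (-5,16,3)  [lands on river]
river: ρ → (3,14,-10)
river: ρ → (-10,6,7)
river: ρ → (7,8,-9)
river: ρ → (-9,10,6)
river: ρ → (6,14,-5)
closes: descent 2, river 6
min |a| on river = 3

3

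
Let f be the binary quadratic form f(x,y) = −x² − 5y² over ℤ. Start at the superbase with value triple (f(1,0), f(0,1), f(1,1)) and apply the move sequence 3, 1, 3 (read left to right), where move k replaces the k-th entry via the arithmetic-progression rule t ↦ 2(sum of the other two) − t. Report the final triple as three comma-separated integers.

start (-1,-5,-6) = (f(1,0),f(0,1),f(1,1))
replace slot 3: 2·((-1)+(-5)) − (-6) = -6 → (-1,-5,-6)
replace slot 1: 2·((-5)+(-6)) − (-1) = -21 → (-21,-5,-6)
replace slot 3: 2·((-21)+(-5)) − (-6) = -46 → (-21,-5,-46)

-21,-5,-46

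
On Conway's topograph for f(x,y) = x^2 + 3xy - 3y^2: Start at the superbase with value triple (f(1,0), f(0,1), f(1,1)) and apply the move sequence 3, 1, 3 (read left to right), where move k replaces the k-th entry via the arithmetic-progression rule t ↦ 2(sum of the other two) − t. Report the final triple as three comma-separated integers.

start (1,-3,1) = (f(1,0),f(0,1),f(1,1))
replace slot 3: 2·(1+(-3)) − 1 = -5 → (1,-3,-5)
replace slot 1: 2·((-3)+(-5)) − 1 = -17 → (-17,-3,-5)
replace slot 3: 2·((-17)+(-3)) − (-5) = -35 → (-17,-3,-35)

-17,-3,-35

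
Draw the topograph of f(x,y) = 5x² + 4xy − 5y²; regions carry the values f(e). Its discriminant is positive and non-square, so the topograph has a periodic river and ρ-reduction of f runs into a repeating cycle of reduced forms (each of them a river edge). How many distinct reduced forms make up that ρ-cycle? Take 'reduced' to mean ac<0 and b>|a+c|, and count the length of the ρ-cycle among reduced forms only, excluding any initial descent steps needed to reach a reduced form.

D = 116, ⌊√D⌋ = 10
river: ρ → (-5,6,4)
river: ρ → (4,10,-1)
river: ρ → (-1,10,4)
river: ρ → (4,6,-5)
river: ρ → (-5,4,5)
river: ρ → (5,6,-4)
river: ρ → (-4,10,1)
river: ρ → (1,10,-4)
river: ρ → (-4,6,5)
river: ρ → (5,4,-5)
ρ-cycle length = 10 (tail of 0 descent steps not counted)

10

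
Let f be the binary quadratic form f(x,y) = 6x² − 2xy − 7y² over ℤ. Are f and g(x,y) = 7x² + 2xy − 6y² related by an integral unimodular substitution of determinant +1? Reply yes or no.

D₁ = 172, D₂ = 172
river cycle of f (length 10): (-7, 2, 6), (6, 10, -3), (-3, 8, 9), (9, 10, -2), (-2, 10, 9), (9, 8, -3), (-3, 10, 6), (6, 2, -7), (-7, 12, 1), (1, 12, -7)
river cycle of g (length 10): (-6, 10, 3), (3, 8, -9), (-9, 10, 2), (2, 10, -9), (-9, 8, 3), (3, 10, -6), (-6, 2, 7), (7, 12, -1), (-1, 12, 7), (7, 2, -6)
cycles differ ⇒ inequivalent

no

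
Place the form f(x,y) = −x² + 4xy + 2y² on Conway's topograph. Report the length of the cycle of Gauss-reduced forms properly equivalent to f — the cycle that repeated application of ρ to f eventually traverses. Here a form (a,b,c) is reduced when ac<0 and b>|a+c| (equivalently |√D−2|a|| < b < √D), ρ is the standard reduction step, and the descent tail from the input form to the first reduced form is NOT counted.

D = 24, ⌊√D⌋ = 4
river: ρ → (2,4,-1)
river: ρ → (-1,4,2)
ρ-cycle length = 2 (tail of 0 descent steps not counted)

2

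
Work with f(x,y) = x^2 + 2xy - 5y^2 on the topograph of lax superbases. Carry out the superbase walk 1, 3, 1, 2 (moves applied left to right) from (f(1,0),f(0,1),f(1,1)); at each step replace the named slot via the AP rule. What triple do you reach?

start (1,-5,-2) = (f(1,0),f(0,1),f(1,1))
replace slot 1: 2·((-5)+(-2)) − 1 = -15 → (-15,-5,-2)
replace slot 3: 2·((-15)+(-5)) − (-2) = -38 → (-15,-5,-38)
replace slot 1: 2·((-5)+(-38)) − (-15) = -71 → (-71,-5,-38)
replace slot 2: 2·((-71)+(-38)) − (-5) = -213 → (-71,-213,-38)

-71,-213,-38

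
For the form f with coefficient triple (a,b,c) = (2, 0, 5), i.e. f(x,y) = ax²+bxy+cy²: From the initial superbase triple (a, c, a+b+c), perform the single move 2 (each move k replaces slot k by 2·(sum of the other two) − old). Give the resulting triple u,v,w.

start (2,5,7) = (f(1,0),f(0,1),f(1,1))
replace slot 2: 2·(2+7) − 5 = 13 → (2,13,7)

2,13,7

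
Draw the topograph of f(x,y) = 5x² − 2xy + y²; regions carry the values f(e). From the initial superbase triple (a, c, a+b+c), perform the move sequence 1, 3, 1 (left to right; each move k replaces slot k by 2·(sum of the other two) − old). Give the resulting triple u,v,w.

start (5,1,4) = (f(1,0),f(0,1),f(1,1))
replace slot 1: 2·(1+4) − 5 = 5 → (5,1,4)
replace slot 3: 2·(5+1) − 4 = 8 → (5,1,8)
replace slot 1: 2·(1+8) − 5 = 13 → (13,1,8)

13,1,8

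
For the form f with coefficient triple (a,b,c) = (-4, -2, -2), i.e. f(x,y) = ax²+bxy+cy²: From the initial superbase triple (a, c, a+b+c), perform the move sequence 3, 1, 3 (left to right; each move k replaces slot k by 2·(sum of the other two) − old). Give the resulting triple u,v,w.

start (-4,-2,-8) = (f(1,0),f(0,1),f(1,1))
replace slot 3: 2·((-4)+(-2)) − (-8) = -4 → (-4,-2,-4)
replace slot 1: 2·((-2)+(-4)) − (-4) = -8 → (-8,-2,-4)
replace slot 3: 2·((-8)+(-2)) − (-4) = -16 → (-8,-2,-16)

-8,-2,-16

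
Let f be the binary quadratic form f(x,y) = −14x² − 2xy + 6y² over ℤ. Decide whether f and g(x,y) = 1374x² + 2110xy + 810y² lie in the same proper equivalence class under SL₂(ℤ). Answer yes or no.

D₁ = 340, D₂ = 340
river cycle of f (length 6): (6, 14, -6), (-6, 10, 10), (10, 10, -6), (-6, 14, 6), (6, 10, -10), (-10, 10, 6)
river cycle of g (length 6): (6, 14, -6), (-6, 10, 10), (10, 10, -6), (-6, 14, 6), (6, 10, -10), (-10, 10, 6)
cycles coincide ⇒ equivalent

yes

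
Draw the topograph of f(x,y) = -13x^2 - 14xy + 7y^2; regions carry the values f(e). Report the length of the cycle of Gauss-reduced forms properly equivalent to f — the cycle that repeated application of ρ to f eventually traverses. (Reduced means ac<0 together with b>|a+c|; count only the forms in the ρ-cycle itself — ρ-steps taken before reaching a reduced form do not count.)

D = 560, ⌊√D⌋ = 23
descent: ρ → (7,14,-13)  [lands on river]
river: ρ → (-13,12,8)
river: ρ → (8,20,-5)
river: ρ → (-5,20,8)
river: ρ → (8,12,-13)
river: ρ → (-13,14,7)
ρ-cycle length = 6 (tail of 1 descent step not counted)

6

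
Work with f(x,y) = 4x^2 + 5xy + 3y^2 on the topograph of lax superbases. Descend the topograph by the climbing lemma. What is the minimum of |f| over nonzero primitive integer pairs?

translate: b→-3 (≡5 mod 8), so (4,5,3)→(4,-3,2)
flip: (4,-3,2)→(2,3,4)
translate: b→-1 (≡3 mod 4), so (2,3,4)→(2,-1,3)
reduced (well bottom): (2,-1,3) with a≤c, −a<b≤a
well minimum = a = 2

2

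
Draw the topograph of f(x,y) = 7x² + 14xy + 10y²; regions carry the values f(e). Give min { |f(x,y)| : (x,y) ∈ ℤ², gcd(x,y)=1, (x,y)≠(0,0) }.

translate: b→0 (≡14 mod 14), so (7,14,10)→(7,0,3)
flip: (7,0,3)→(3,0,7)
reduced (well bottom): (3,0,7) with a≤c, −a<b≤a
well minimum = a = 3

3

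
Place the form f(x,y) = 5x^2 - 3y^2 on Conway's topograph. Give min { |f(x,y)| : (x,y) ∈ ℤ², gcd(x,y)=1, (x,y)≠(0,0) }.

descent: ρ → (-3,6,2)  [lands on river]
river: ρ → (2,6,-3)
closes: descent 1, river 2
min |a| on river = 2

2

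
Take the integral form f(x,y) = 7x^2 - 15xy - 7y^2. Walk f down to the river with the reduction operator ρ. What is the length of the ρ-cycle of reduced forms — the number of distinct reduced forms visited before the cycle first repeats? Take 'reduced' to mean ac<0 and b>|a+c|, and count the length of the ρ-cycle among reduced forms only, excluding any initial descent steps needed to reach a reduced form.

D = 421, ⌊√D⌋ = 20
descent: ρ → (-7,15,7)  [lands on river]
river: ρ → (7,13,-9)
river: ρ → (-9,5,11)
river: ρ → (11,17,-3)
river: ρ → (-3,19,5)
river: ρ → (5,11,-15)
river: ρ → (-15,19,1)
river: ρ → (1,19,-15)
river: ρ → (-15,11,5)
river: ρ → (5,19,-3)
river: ρ → (-3,17,11)
river: ρ → (11,5,-9)
river: ρ → (-9,13,7)
river: ρ → (7,15,-7)
river: ρ → (-7,13,9)
river: ρ → (9,5,-11)
river: ρ → (-11,17,3)
river: ρ → (3,19,-5)
river: ρ → (-5,11,15)
river: ρ → (15,19,-1)
river: ρ → (-1,19,15)
river: ρ → (15,11,-5)
river: ρ → (-5,19,3)
river: ρ → (3,17,-11)
river: ρ → (-11,5,9)
river: ρ → (9,13,-7)
ρ-cycle length = 26 (tail of 1 descent step not counted)

26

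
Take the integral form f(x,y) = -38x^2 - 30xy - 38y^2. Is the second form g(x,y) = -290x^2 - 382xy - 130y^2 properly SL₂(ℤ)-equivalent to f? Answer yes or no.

D₁ = -4876, D₂ = -4876
f is negative-definite; reduce −f:
−f: reduced (well bottom): (38,30,38) with a≤c, −a<b≤a
flip sign back: reduced form of f is (-38,-30,-38)
g is negative-definite; reduce −g:
−g: translate: b→-198 (≡382 mod 580), so (290,382,130)→(290,-198,38)
−g: flip: (290,-198,38)→(38,198,290)
−g: translate: b→-30 (≡198 mod 76), so (38,198,290)→(38,-30,38)
−g: flip: (38,-30,38)→(38,30,38)
−g: reduced (well bottom): (38,30,38) with a≤c, −a<b≤a
flip sign back: reduced form of g is (-38,-30,-38)
reduced forms (-38, -30, -38) vs (-38, -30, -38) ⇒ equivalent

yes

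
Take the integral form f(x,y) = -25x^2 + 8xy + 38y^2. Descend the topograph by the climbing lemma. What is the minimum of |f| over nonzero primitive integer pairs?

descent: ρ → (38,-8,-25)
descent: ρ → (-25,58,5)  [lands on river]
river: ρ → (5,62,-1)
river: ρ → (-1,62,5)
river: ρ → (5,58,-25)
river: ρ → (-25,42,21)
river: ρ → (21,42,-25)
closes: descent 2, river 6
min |a| on river = 1

1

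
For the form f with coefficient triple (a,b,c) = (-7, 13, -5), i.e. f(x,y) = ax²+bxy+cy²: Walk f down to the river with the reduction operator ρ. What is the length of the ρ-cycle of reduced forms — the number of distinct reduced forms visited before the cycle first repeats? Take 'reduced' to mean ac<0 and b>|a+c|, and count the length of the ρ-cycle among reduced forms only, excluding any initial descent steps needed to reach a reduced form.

D = 29, ⌊√D⌋ = 5
descent: ρ → (-5,-3,1)
descent: ρ → (1,5,-1)  [lands on river]
river: ρ → (-1,5,1)
ρ-cycle length = 2 (tail of 2 descent steps not counted)

2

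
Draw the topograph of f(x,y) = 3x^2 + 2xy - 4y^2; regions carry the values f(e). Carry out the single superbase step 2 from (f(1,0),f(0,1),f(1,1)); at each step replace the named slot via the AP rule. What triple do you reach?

start (3,-4,1) = (f(1,0),f(0,1),f(1,1))
replace slot 2: 2·(3+1) − (-4) = 12 → (3,12,1)

3,12,1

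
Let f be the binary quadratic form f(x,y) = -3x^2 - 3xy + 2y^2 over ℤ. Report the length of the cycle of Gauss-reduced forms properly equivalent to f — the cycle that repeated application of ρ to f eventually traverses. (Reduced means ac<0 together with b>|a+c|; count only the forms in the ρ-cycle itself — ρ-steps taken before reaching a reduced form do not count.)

D = 33, ⌊√D⌋ = 5
descent: ρ → (2,3,-3)  [lands on river]
river: ρ → (-3,3,2)
river: ρ → (2,5,-1)
river: ρ → (-1,5,2)
ρ-cycle length = 4 (tail of 1 descent step not counted)

4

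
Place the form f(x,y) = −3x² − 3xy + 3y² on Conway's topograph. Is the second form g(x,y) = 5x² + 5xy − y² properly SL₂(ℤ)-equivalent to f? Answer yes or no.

D₁ = 45, D₂ = 45
river cycle of f (length 2): (3, 3, -3), (-3, 3, 3)
river cycle of g (length 2): (-1, 5, 5), (5, 5, -1)
cycles differ ⇒ inequivalent

no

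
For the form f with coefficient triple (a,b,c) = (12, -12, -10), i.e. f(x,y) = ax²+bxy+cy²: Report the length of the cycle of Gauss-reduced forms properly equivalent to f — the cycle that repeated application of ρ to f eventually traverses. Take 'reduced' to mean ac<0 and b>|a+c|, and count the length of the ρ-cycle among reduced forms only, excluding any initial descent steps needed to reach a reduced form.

D = 624, ⌊√D⌋ = 24
descent: ρ → (-10,12,12)  [lands on river]
river: ρ → (12,12,-10)
river: ρ → (-10,8,14)
river: ρ → (14,20,-4)
river: ρ → (-4,20,14)
river: ρ → (14,8,-10)
ρ-cycle length = 6 (tail of 1 descent step not counted)

6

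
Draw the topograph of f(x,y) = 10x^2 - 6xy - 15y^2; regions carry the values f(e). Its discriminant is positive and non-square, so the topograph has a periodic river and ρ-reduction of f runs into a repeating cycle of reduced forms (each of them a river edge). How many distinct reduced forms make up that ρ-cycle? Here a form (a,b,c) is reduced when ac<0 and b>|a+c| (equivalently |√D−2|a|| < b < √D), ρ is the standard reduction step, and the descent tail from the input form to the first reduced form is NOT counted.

D = 636, ⌊√D⌋ = 25
descent: ρ → (-15,6,10)  [lands on river]
river: ρ → (10,14,-11)
river: ρ → (-11,8,13)
river: ρ → (13,18,-6)
river: ρ → (-6,18,13)
river: ρ → (13,8,-11)
river: ρ → (-11,14,10)
river: ρ → (10,6,-15)
river: ρ → (-15,24,1)
river: ρ → (1,24,-15)
ρ-cycle length = 10 (tail of 1 descent step not counted)

10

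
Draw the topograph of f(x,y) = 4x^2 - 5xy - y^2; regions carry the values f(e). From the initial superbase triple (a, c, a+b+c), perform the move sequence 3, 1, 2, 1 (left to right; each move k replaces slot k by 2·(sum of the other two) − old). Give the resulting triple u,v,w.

start (4,-1,-2) = (f(1,0),f(0,1),f(1,1))
replace slot 3: 2·(4+(-1)) − (-2) = 8 → (4,-1,8)
replace slot 1: 2·((-1)+8) − 4 = 10 → (10,-1,8)
replace slot 2: 2·(10+8) − (-1) = 37 → (10,37,8)
replace slot 1: 2·(37+8) − 10 = 80 → (80,37,8)

80,37,8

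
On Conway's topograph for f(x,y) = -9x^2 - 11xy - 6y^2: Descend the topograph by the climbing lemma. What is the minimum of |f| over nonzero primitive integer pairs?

translate: b→-7 (≡11 mod 18), so (9,11,6)→(9,-7,4)
flip: (9,-7,4)→(4,7,9)
translate: b→-1 (≡7 mod 8), so (4,7,9)→(4,-1,6)
reduced (well bottom): (4,-1,6) with a≤c, −a<b≤a
well minimum |f| = |-4| = 4 (negative-definite)

4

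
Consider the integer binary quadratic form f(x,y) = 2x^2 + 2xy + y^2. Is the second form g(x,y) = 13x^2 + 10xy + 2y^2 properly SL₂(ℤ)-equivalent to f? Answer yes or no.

D₁ = -4, D₂ = -4
f: flip: (2,2,1)→(1,-2,2)
f: translate: b→0 (≡-2 mod 2), so (1,-2,2)→(1,0,1)
f: reduced (well bottom): (1,0,1) with a≤c, −a<b≤a
g: flip: (13,10,2)→(2,-10,13)
g: translate: b→2 (≡-10 mod 4), so (2,-10,13)→(2,2,1)
g: flip: (2,2,1)→(1,-2,2)
g: translate: b→0 (≡-2 mod 2), so (1,-2,2)→(1,0,1)
g: reduced (well bottom): (1,0,1) with a≤c, −a<b≤a
reduced forms (1, 0, 1) vs (1, 0, 1) ⇒ equivalent

yes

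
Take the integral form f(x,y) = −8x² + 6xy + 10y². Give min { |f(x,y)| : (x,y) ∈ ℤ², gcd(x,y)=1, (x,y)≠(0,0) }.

river: ρ → (10,14,-4)
river: ρ → (-4,18,2)
river: ρ → (2,18,-4)
river: ρ → (-4,14,10)
river: ρ → (10,6,-8)
river: ρ → (-8,10,8)
river: ρ → (8,6,-10)
river: ρ → (-10,14,4)
river: ρ → (4,18,-2)
river: ρ → (-2,18,4)
river: ρ → (4,14,-10)
river: ρ → (-10,6,8)
river: ρ → (8,10,-8)
river: ρ → (-8,6,10)
closes: descent 0, river 14
min |a| on river = 2

2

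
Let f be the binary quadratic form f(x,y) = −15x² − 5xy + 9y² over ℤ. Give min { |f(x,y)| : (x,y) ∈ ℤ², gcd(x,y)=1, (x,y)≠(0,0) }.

descent: ρ → (9,23,-1)  [lands on river]
river: ρ → (-1,23,9)
river: ρ → (9,13,-11)
river: ρ → (-11,9,11)
river: ρ → (11,13,-9)
river: ρ → (-9,23,1)
river: ρ → (1,23,-9)
river: ρ → (-9,13,11)
river: ρ → (11,9,-11)
river: ρ → (-11,13,9)
closes: descent 1, river 10
min |a| on river = 1

1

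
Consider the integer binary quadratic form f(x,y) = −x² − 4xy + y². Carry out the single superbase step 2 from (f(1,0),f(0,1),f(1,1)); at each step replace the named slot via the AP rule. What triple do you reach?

start (-1,1,-4) = (f(1,0),f(0,1),f(1,1))
replace slot 2: 2·((-1)+(-4)) − 1 = -11 → (-1,-11,-4)

-1,-11,-4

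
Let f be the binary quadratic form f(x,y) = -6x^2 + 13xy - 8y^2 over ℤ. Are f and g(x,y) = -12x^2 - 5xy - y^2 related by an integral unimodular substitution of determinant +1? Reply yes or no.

D₁ = -23, D₂ = -23
f is negative-definite; reduce −f:
−f: translate: b→-1 (≡-13 mod 12), so (6,-13,8)→(6,-1,1)
−f: flip: (6,-1,1)→(1,1,6)
−f: reduced (well bottom): (1,1,6) with a≤c, −a<b≤a
flip sign back: reduced form of f is (-1,-1,-6)
g is negative-definite; reduce −g:
−g: flip: (12,5,1)→(1,-5,12)
−g: translate: b→1 (≡-5 mod 2), so (1,-5,12)→(1,1,6)
−g: reduced (well bottom): (1,1,6) with a≤c, −a<b≤a
flip sign back: reduced form of g is (-1,-1,-6)
reduced forms (-1, -1, -6) vs (-1, -1, -6) ⇒ equivalent

yes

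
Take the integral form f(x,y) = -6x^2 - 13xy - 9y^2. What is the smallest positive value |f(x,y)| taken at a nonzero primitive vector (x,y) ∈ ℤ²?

translate: b→1 (≡13 mod 12), so (6,13,9)→(6,1,2)
flip: (6,1,2)→(2,-1,6)
reduced (well bottom): (2,-1,6) with a≤c, −a<b≤a
well minimum |f| = |-2| = 2 (negative-definite)

2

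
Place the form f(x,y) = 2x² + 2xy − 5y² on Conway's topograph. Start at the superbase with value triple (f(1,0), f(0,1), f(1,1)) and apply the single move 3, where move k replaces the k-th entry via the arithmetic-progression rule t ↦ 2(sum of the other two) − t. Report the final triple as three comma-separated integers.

start (2,-5,-1) = (f(1,0),f(0,1),f(1,1))
replace slot 3: 2·(2+(-5)) − (-1) = -5 → (2,-5,-5)

2,-5,-5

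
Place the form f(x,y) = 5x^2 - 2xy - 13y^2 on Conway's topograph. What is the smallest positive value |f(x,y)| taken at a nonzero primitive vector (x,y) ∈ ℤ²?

descent: ρ → (-13,2,5)
descent: ρ → (5,8,-10)  [lands on river]
river: ρ → (-10,12,3)
river: ρ → (3,12,-10)
river: ρ → (-10,8,5)
river: ρ → (5,12,-6)
river: ρ → (-6,12,5)
closes: descent 2, river 6
min |a| on river = 3

3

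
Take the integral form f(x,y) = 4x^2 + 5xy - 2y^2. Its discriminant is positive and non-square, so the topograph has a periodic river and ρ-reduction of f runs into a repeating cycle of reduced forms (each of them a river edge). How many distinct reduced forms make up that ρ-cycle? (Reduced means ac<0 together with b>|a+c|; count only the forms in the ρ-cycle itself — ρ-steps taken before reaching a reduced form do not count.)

D = 57, ⌊√D⌋ = 7
river: ρ → (-2,7,1)
river: ρ → (1,7,-2)
river: ρ → (-2,5,4)
river: ρ → (4,3,-3)
river: ρ → (-3,3,4)
river: ρ → (4,5,-2)
ρ-cycle length = 6 (tail of 0 descent steps not counted)

6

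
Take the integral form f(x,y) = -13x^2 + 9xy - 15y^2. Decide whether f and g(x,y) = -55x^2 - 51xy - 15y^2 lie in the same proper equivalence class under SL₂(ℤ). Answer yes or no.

D₁ = -699, D₂ = -699
f is negative-definite; reduce −f:
−f: reduced (well bottom): (13,-9,15) with a≤c, −a<b≤a
flip sign back: reduced form of f is (-13,9,-15)
g is negative-definite; reduce −g:
−g: flip: (55,51,15)→(15,-51,55)
−g: translate: b→9 (≡-51 mod 30), so (15,-51,55)→(15,9,13)
−g: flip: (15,9,13)→(13,-9,15)
−g: reduced (well bottom): (13,-9,15) with a≤c, −a<b≤a
flip sign back: reduced form of g is (-13,9,-15)
reduced forms (-13, 9, -15) vs (-13, 9, -15) ⇒ equivalent

yes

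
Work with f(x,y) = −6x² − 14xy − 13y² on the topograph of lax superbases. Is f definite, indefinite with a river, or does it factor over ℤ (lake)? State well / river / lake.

D = b²−4ac = (-14)² − 4·(-6)·(-13) = -116
D < 0 ⇒ definite ⇒ every region one sign ⇒ single well

well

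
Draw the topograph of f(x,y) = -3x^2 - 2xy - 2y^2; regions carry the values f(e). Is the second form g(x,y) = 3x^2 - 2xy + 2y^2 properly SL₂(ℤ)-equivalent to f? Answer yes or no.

D₁ = -20, D₂ = -20
f is negative-definite; reduce −f:
−f: flip: (3,2,2)→(2,-2,3)
−f: translate: b→2 (≡-2 mod 4), so (2,-2,3)→(2,2,3)
−f: reduced (well bottom): (2,2,3) with a≤c, −a<b≤a
flip sign back: reduced form of f is (-2,-2,-3)
g: flip: (3,-2,2)→(2,2,3)
g: reduced (well bottom): (2,2,3) with a≤c, −a<b≤a
reduced forms (-2, -2, -3) vs (2, 2, 3) ⇒ inequivalent

no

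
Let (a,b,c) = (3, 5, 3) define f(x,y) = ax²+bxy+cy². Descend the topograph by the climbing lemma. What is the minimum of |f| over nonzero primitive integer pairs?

translate: b→-1 (≡5 mod 6), so (3,5,3)→(3,-1,1)
flip: (3,-1,1)→(1,1,3)
reduced (well bottom): (1,1,3) with a≤c, −a<b≤a
well minimum = a = 1

1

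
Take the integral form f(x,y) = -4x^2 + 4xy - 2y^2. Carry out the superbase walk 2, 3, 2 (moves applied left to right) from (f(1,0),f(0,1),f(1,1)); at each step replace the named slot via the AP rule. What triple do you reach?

start (-4,-2,-2) = (f(1,0),f(0,1),f(1,1))
replace slot 2: 2·((-4)+(-2)) − (-2) = -10 → (-4,-10,-2)
replace slot 3: 2·((-4)+(-10)) − (-2) = -26 → (-4,-10,-26)
replace slot 2: 2·((-4)+(-26)) − (-10) = -50 → (-4,-50,-26)

-4,-50,-26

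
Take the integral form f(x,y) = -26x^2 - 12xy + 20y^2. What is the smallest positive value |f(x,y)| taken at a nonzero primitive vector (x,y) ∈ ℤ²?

descent: ρ → (20,12,-26)  [lands on river]
river: ρ → (-26,40,6)
river: ρ → (6,44,-12)
river: ρ → (-12,28,30)
river: ρ → (30,32,-10)
river: ρ → (-10,28,36)
river: ρ → (36,44,-2)
river: ρ → (-2,44,36)
river: ρ → (36,28,-10)
river: ρ → (-10,32,30)
river: ρ → (30,28,-12)
river: ρ → (-12,44,6)
river: ρ → (6,40,-26)
river: ρ → (-26,12,20)
river: ρ → (20,28,-18)
river: ρ → (-18,44,4)
river: ρ → (4,44,-18)
river: ρ → (-18,28,20)
closes: descent 1, river 18
min |a| on river = 2

2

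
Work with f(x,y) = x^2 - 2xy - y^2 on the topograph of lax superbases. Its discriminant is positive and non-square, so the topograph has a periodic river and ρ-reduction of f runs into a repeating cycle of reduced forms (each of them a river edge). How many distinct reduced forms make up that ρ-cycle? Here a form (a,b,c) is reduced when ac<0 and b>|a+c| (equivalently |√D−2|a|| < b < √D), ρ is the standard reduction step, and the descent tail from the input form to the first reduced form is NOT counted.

D = 8, ⌊√D⌋ = 2
descent: ρ → (-1,2,1)  [lands on river]
river: ρ → (1,2,-1)
ρ-cycle length = 2 (tail of 1 descent step not counted)

2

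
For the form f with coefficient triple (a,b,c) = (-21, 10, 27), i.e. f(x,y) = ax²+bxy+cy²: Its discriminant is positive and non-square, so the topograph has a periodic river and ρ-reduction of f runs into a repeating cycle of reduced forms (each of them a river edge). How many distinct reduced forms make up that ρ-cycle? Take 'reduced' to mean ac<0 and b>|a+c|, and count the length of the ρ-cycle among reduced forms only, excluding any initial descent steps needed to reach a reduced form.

D = 2368, ⌊√D⌋ = 48
river: ρ → (27,44,-4)
river: ρ → (-4,44,27)
river: ρ → (27,10,-21)
river: ρ → (-21,32,16)
river: ρ → (16,32,-21)
river: ρ → (-21,10,27)
ρ-cycle length = 6 (tail of 0 descent steps not counted)

6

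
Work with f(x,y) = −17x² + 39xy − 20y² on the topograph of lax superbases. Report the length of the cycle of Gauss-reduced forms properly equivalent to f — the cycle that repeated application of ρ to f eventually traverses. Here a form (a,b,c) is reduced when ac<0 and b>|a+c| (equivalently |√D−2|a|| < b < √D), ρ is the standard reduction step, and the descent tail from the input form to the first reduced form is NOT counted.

D = 161, ⌊√D⌋ = 12
descent: ρ → (-20,1,2)
descent: ρ → (2,11,-5)  [lands on river]
river: ρ → (-5,9,4)
river: ρ → (4,7,-7)
river: ρ → (-7,7,4)
river: ρ → (4,9,-5)
river: ρ → (-5,11,2)
river: ρ → (2,9,-10)
river: ρ → (-10,11,1)
river: ρ → (1,11,-10)
river: ρ → (-10,9,2)
ρ-cycle length = 10 (tail of 2 descent steps not counted)

10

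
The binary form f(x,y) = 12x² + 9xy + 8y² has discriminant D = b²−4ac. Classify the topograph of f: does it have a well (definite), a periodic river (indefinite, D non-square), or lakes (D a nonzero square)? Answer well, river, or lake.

D = b²−4ac = 9² − 4·12·8 = -303
D < 0 ⇒ definite ⇒ every region one sign ⇒ single well

well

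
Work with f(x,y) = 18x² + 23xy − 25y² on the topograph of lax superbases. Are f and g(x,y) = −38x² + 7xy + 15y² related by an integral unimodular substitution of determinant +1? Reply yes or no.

D₁ = 2329, D₂ = 2329
river cycle of f (length 32): (-25, 27, 16), (16, 37, -15), (-15, 23, 30), (30, 37, -8), (-8, 43, 15), (15, 47, -2), (-2, 45, 38), (38, 31, -9), (-9, 41, 18), (18, 31, -19), … (22 more)
river cycle of g (length 32): (15, 23, -30), (-30, 37, 8), (8, 43, -15), (-15, 47, 2), (2, 45, -38), (-38, 31, 9), (9, 41, -18), (-18, 31, 19), (19, 45, -4), (-4, 43, 30), … (22 more)
cycles differ ⇒ inequivalent

no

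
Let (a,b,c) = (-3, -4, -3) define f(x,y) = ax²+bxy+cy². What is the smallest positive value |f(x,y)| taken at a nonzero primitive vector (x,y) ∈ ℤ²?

translate: b→-2 (≡4 mod 6), so (3,4,3)→(3,-2,2)
flip: (3,-2,2)→(2,2,3)
reduced (well bottom): (2,2,3) with a≤c, −a<b≤a
well minimum |f| = |-2| = 2 (negative-definite)

2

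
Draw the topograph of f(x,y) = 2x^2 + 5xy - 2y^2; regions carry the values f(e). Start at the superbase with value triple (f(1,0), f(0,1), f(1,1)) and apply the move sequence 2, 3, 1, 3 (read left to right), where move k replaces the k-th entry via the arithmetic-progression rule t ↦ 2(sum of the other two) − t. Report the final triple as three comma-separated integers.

start (2,-2,5) = (f(1,0),f(0,1),f(1,1))
replace slot 2: 2·(2+5) − (-2) = 16 → (2,16,5)
replace slot 3: 2·(2+16) − 5 = 31 → (2,16,31)
replace slot 1: 2·(16+31) − 2 = 92 → (92,16,31)
replace slot 3: 2·(92+16) − 31 = 185 → (92,16,185)

92,16,185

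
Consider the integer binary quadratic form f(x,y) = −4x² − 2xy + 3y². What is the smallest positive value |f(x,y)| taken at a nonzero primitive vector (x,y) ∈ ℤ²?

descent: ρ → (3,2,-4)  [lands on river]
river: ρ → (-4,6,1)
river: ρ → (1,6,-4)
river: ρ → (-4,2,3)
river: ρ → (3,4,-3)
river: ρ → (-3,2,4)
river: ρ → (4,6,-1)
river: ρ → (-1,6,4)
river: ρ → (4,2,-3)
river: ρ → (-3,4,3)
closes: descent 1, river 10
min |a| on river = 1

1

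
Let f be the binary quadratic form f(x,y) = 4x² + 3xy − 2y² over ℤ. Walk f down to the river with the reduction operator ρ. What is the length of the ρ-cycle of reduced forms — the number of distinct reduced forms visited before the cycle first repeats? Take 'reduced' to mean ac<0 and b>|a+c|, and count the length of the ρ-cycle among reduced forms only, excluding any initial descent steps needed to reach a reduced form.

D = 41, ⌊√D⌋ = 6
river: ρ → (-2,5,2)
river: ρ → (2,3,-4)
river: ρ → (-4,5,1)
river: ρ → (1,5,-4)
river: ρ → (-4,3,2)
river: ρ → (2,5,-2)
river: ρ → (-2,3,4)
river: ρ → (4,5,-1)
river: ρ → (-1,5,4)
river: ρ → (4,3,-2)
ρ-cycle length = 10 (tail of 0 descent steps not counted)

10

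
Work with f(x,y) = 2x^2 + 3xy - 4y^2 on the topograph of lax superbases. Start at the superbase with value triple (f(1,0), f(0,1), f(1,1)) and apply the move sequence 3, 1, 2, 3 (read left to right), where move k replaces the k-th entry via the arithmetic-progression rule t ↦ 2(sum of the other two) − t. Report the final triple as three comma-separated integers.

start (2,-4,1) = (f(1,0),f(0,1),f(1,1))
replace slot 3: 2·(2+(-4)) − 1 = -5 → (2,-4,-5)
replace slot 1: 2·((-4)+(-5)) − 2 = -20 → (-20,-4,-5)
replace slot 2: 2·((-20)+(-5)) − (-4) = -46 → (-20,-46,-5)
replace slot 3: 2·((-20)+(-46)) − (-5) = -127 → (-20,-46,-127)

-20,-46,-127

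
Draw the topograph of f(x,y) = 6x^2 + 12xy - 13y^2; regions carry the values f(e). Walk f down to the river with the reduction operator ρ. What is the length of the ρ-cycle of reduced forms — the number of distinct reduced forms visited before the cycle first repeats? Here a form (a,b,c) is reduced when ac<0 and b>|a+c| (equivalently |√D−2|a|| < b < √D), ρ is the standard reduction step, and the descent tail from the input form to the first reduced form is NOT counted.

D = 456, ⌊√D⌋ = 21
river: ρ → (-13,14,5)
river: ρ → (5,16,-10)
river: ρ → (-10,4,11)
river: ρ → (11,18,-3)
river: ρ → (-3,18,11)
river: ρ → (11,4,-10)
river: ρ → (-10,16,5)
river: ρ → (5,14,-13)
river: ρ → (-13,12,6)
river: ρ → (6,12,-13)
ρ-cycle length = 10 (tail of 0 descent steps not counted)

10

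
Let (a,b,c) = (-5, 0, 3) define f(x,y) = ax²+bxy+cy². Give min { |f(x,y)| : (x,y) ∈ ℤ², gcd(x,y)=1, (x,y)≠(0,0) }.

descent: ρ → (3,6,-2)  [lands on river]
river: ρ → (-2,6,3)
closes: descent 1, river 2
min |a| on river = 2

2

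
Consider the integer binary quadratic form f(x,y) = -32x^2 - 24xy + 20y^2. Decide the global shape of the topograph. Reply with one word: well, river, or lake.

D = b²−4ac = (-24)² − 4·(-32)·20 = 3136
D = 56² is a perfect square ⇒ form factors over ℤ ⇒ lakes

lake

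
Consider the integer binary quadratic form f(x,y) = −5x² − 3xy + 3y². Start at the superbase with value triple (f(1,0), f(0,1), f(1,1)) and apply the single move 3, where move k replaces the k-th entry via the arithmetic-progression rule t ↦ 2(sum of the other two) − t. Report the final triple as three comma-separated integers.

start (-5,3,-5) = (f(1,0),f(0,1),f(1,1))
replace slot 3: 2·((-5)+3) − (-5) = 1 → (-5,3,1)

-5,3,1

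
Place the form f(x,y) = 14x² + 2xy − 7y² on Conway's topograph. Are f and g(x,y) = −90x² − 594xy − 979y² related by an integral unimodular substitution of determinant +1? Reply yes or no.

D₁ = 396, D₂ = 396
river cycle of f (length 4): (-7, 12, 9), (9, 6, -10), (-10, 14, 5), (5, 16, -7)
river cycle of g (length 4): (-7, 12, 9), (9, 6, -10), (-10, 14, 5), (5, 16, -7)
cycles coincide ⇒ equivalent

yes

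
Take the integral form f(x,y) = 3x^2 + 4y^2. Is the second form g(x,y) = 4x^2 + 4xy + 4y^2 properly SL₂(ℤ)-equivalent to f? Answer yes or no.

D₁ = -48, D₂ = -48
f: reduced (well bottom): (3,0,4) with a≤c, −a<b≤a
g: reduced (well bottom): (4,4,4) with a≤c, −a<b≤a
reduced forms (3, 0, 4) vs (4, 4, 4) ⇒ inequivalent

no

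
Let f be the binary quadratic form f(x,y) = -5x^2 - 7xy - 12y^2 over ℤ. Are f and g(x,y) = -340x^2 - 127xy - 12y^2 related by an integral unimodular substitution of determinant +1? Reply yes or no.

D₁ = -191, D₂ = -191
f is negative-definite; reduce −f:
−f: translate: b→-3 (≡7 mod 10), so (5,7,12)→(5,-3,10)
−f: reduced (well bottom): (5,-3,10) with a≤c, −a<b≤a
flip sign back: reduced form of f is (-5,3,-10)
g is negative-definite; reduce −g:
−g: flip: (340,127,12)→(12,-127,340)
−g: translate: b→-7 (≡-127 mod 24), so (12,-127,340)→(12,-7,5)
−g: flip: (12,-7,5)→(5,7,12)
−g: translate: b→-3 (≡7 mod 10), so (5,7,12)→(5,-3,10)
−g: reduced (well bottom): (5,-3,10) with a≤c, −a<b≤a
flip sign back: reduced form of g is (-5,3,-10)
reduced forms (-5, 3, -10) vs (-5, 3, -10) ⇒ equivalent

yes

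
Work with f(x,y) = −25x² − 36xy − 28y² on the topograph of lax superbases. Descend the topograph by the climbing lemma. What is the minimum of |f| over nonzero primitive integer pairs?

translate: b→-14 (≡36 mod 50), so (25,36,28)→(25,-14,17)
flip: (25,-14,17)→(17,14,25)
reduced (well bottom): (17,14,25) with a≤c, −a<b≤a
well minimum |f| = |-17| = 17 (negative-definite)

17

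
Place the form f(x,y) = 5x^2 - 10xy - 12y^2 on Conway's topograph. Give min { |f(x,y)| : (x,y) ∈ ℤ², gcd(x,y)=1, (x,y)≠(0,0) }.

descent: ρ → (-12,10,5)  [lands on river]
river: ρ → (5,10,-12)
river: ρ → (-12,14,3)
river: ρ → (3,16,-7)
river: ρ → (-7,12,7)
river: ρ → (7,16,-3)
river: ρ → (-3,14,12)
river: ρ → (12,10,-5)
river: ρ → (-5,10,12)
river: ρ → (12,14,-3)
river: ρ → (-3,16,7)
river: ρ → (7,12,-7)
river: ρ → (-7,16,3)
river: ρ → (3,14,-12)
closes: descent 1, river 14
min |a| on river = 3

3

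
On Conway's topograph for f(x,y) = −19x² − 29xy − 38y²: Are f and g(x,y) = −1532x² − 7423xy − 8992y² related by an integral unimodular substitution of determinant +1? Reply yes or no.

D₁ = -2047, D₂ = -2047
f is negative-definite; reduce −f:
−f: translate: b→-9 (≡29 mod 38), so (19,29,38)→(19,-9,28)
−f: reduced (well bottom): (19,-9,28) with a≤c, −a<b≤a
flip sign back: reduced form of f is (-19,9,-28)
g is negative-definite; reduce −g:
−g: translate: b→1295 (≡7423 mod 3064), so (1532,7423,8992)→(1532,1295,274)
−g: flip: (1532,1295,274)→(274,-1295,1532)
−g: translate: b→-199 (≡-1295 mod 548), so (274,-1295,1532)→(274,-199,38)
−g: flip: (274,-199,38)→(38,199,274)
−g: translate: b→-29 (≡199 mod 76), so (38,199,274)→(38,-29,19)
−g: flip: (38,-29,19)→(19,29,38)
−g: translate: b→-9 (≡29 mod 38), so (19,29,38)→(19,-9,28)
−g: reduced (well bottom): (19,-9,28) with a≤c, −a<b≤a
flip sign back: reduced form of g is (-19,9,-28)
reduced forms (-19, 9, -28) vs (-19, 9, -28) ⇒ equivalent

yes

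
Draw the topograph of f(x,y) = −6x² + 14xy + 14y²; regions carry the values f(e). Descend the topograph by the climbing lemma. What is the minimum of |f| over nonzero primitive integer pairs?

river: ρ → (14,14,-6)
river: ρ → (-6,22,2)
river: ρ → (2,22,-6)
river: ρ → (-6,14,14)
closes: descent 0, river 4
min |a| on river = 2

2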